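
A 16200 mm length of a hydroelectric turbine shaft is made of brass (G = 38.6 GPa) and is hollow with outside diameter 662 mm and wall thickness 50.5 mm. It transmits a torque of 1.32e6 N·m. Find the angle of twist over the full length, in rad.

0.0607 rad

J = π(d_o⁴ − d_i⁴)/32 = π(0.662⁴ − 0.561⁴)/32 = 9.131×10^-3 m⁴.
θ = T·L/(G·J) = 1.320e6 × 16.2 / (38.6×10⁹ × 9.131×10^-3) = 0.06067 rad.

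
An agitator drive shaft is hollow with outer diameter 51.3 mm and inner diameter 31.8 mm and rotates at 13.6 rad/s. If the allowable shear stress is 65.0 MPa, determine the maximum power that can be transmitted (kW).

20.0 kW

J = π(d_o⁴ − d_i⁴)/32 = π(0.0513⁴ − 0.0318⁴)/32 = 5.795×10^-7 m⁴.
T_max = τ_allow·J/r = 6.50×10^7 × 5.795×10^-7 / 0.0256 = 1469 N·m.
ω = 13.6 rad/s, so P_max = T_max·ω = 1.997×10^4 W.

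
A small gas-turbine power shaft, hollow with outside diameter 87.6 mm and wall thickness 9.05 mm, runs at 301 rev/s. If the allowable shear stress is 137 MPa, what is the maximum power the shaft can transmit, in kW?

20600 kW

J = π(d_o⁴ − d_i⁴)/32 = π(0.0876⁴ − 0.0695⁴)/32 = 3.491×10^-6 m⁴.
T_max = τ_allow·J/r = 1.37×10^8 × 3.491×10^-6 / 0.0438 = 10920 N·m.
ω = 2π·301 = 1891 rad/s, so P_max = T_max·ω = 2.065×10^7 W.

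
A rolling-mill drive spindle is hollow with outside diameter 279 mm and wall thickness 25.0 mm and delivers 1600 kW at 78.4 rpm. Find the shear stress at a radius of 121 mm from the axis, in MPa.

ω = 2π·78.4/60 = 8.210 rad/s, so T = P/ω = 1600×10³ / 8.210 = 194900 N·m.
J = π(d_o⁴ − d_i⁴)/32 = π(0.279⁴ − 0.229⁴)/32 = 3.249×10^-4 m⁴.
Shear stress varies linearly with radius: τ = T·r/J = 194900 × 0.121 / 3.249×10^-4 = 7.258×10^7 Pa.

72.6 MPa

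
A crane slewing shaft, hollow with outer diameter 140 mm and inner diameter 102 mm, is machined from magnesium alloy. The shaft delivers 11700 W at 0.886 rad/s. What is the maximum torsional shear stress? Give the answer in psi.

4950 psi

ω = 0.886 rad/s, so T = P/ω = 11700 / 0.8860 = 13210 N·m.
J = π(d_o⁴ − d_i⁴)/32 = π(0.140⁴ − 0.102⁴)/32 = 2.709×10^-5 m⁴.
τ_max = T·r/J = 13210 × 0.0700 / 2.709×10^-5 = 3.412×10^7 Pa.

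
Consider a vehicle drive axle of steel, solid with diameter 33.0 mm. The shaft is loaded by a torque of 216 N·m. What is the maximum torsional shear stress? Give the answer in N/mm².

J = πd⁴/32 = π(0.0330)⁴/32 = 1.164×10^-7 m⁴.
τ_max = T·r/J = 216.0 × 0.0165 / 1.164×10^-7 = 3.061×10^7 Pa.

30.6 N/mm²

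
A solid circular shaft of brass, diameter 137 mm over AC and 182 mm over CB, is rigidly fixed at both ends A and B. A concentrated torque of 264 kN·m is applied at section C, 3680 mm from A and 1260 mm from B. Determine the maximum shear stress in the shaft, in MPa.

201 MPa

Compatibility: T_A·a/J_AC = T_B·b/J_CB with T_A + T_B = T₀.
J_AC = 3.46×10^-5 m⁴, J_CB = 1.08×10^-4 m⁴, so T_A = T₀·(J_AC/a)/((J_AC/a)+(J_CB/b)) = 26150 N·m, T_B = 237900 N·m.
τ in each portion: τ_AC = 5.18×10^7 Pa, τ_CB = 2.01×10^8 Pa; maximum is in CB.
τ_max = T_CB·r/J = 237900·0.0910/1.08×10^-4 = 2.009×10^8 Pa.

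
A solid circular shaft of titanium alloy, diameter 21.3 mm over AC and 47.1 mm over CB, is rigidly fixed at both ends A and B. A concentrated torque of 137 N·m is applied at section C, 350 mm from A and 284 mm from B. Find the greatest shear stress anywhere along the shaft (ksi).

Compatibility: T_A·a/J_AC = T_B·b/J_CB with T_A + T_B = T₀.
J_AC = 2.02×10^-8 m⁴, J_CB = 4.83×10^-7 m⁴, so T_A = T₀·(J_AC/a)/((J_AC/a)+(J_CB/b)) = 4.497 N·m, T_B = 132.5 N·m.
τ in each portion: τ_AC = 2.37×10^6 Pa, τ_CB = 6.46×10^6 Pa; maximum is in CB.
τ_max = T_CB·r/J = 132.5·0.0236/4.83×10^-7 = 6.459×10^6 Pa.

0.937 ksi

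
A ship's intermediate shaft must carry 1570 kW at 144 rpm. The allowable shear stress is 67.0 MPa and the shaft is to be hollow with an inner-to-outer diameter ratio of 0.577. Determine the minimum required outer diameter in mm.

ω = 2π·144/60 = 15.08 rad/s, so T = P/ω = 1570×10³ / 15.08 = 104100 N·m.
For a hollow shaft with d_i/d_o = 0.577: τ_max = 16T/(π d_o³ (1−k⁴)), so d_o = [16T/(π τ_allow (1−k⁴))]^(1/3) = [16·104100/(π·6.70×10^7·0.8892)]^(1/3) = 0.2072 m.

207 mm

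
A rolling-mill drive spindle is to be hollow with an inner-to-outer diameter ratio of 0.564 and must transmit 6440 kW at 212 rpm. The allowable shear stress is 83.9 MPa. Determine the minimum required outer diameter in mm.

270 mm

ω = 2π·212/60 = 22.20 rad/s, so T = P/ω = 6440×10³ / 22.20 = 290100 N·m.
For a hollow shaft with d_i/d_o = 0.564: τ_max = 16T/(π d_o³ (1−k⁴)), so d_o = [16T/(π τ_allow (1−k⁴))]^(1/3) = [16·290100/(π·8.39×10^7·0.8988)]^(1/3) = 0.2696 m.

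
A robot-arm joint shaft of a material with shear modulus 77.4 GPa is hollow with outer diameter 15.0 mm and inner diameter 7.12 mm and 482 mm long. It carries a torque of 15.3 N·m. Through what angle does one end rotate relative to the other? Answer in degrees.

1.16°

J = π(d_o⁴ − d_i⁴)/32 = π(0.0150⁴ − 0.00712⁴)/32 = 4.718×10^-9 m⁴.
θ = T·L/(G·J) = 15.30 × 0.482 / (77.4×10⁹ × 4.718×10^-9) = 0.02020 rad.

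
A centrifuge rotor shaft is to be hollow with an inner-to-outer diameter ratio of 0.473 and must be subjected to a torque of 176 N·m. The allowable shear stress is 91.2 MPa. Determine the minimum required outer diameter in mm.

For a hollow shaft with d_i/d_o = 0.473: τ_max = 16T/(π d_o³ (1−k⁴)), so d_o = [16T/(π τ_allow (1−k⁴))]^(1/3) = [16·176.0/(π·9.12×10^7·0.9499)]^(1/3) = 0.02179 m.

21.8 mm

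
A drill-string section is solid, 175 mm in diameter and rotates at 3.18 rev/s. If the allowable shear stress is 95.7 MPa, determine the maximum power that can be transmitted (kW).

J = πd⁴/32 = π(0.175)⁴/32 = 9.208×10^-5 m⁴.
T_max = τ_allow·J/r = 9.57×10^7 × 9.208×10^-5 / 0.0875 = 100700 N·m.
ω = 2π·3.18 = 19.98 rad/s, so P_max = T_max·ω = 2.012×10^6 W.

2010 kW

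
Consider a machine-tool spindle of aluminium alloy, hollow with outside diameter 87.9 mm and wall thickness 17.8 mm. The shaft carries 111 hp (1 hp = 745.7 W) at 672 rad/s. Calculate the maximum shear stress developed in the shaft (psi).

ω = 672 rad/s, so T = P/ω = 111×745.7 / 672.0 = 123.2 N·m.
J = π(d_o⁴ − d_i⁴)/32 = π(0.0879⁴ − 0.0523⁴)/32 = 5.126×10^-6 m⁴.
τ_max = T·r/J = 123.2 × 0.0440 / 5.126×10^-6 = 1.056×10^6 Pa.

153 psi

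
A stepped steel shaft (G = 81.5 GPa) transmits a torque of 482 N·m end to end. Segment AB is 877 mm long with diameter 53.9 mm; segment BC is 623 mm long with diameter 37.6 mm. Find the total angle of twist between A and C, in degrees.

1.43°

J_AB = π(0.0539)⁴/32 = 8.29×10^-7 m⁴; J_BC = π(0.0376)⁴/32 = 1.96×10^-7 m⁴.
θ = (T/G)·Σ L_i/J_i = (482.0/81.5×10⁹)·(0.877/8.29×10^-7 + 0.623/1.96×10^-7) = 0.02504 rad.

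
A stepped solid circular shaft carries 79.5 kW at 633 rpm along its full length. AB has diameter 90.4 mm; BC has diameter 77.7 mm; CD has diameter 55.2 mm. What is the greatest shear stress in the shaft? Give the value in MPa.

ω = 2π·633/60 = 66.29 rad/s, so T = P/ω = 79.5×10³ / 66.29 = 1199 N·m.
Under the same torque, τ_max = 16T/(πd³) is largest where d is smallest — segment CD (d = 55.2 mm).
τ_max = 16·1199/(π·(0.0552)³) = 3.632×10^7 Pa.

36.3 MPa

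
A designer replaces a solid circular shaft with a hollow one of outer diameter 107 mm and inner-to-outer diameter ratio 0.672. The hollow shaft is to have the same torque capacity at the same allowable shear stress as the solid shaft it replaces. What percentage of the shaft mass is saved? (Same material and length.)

36.2 %

Equal τ_max and T ⇒ the solid shaft needs d_s³ = d_o³(1−k⁴), so d_s = 107·(1−0.672⁴)^(1/3) = 99.17 mm.
Area ratio A_h/A_s = d_o²(1−k²)/d_s² = (1−k²)/(1−k⁴)^(2/3) = 0.6385.
Mass saving = 1 − 0.6385 = 36.2 %.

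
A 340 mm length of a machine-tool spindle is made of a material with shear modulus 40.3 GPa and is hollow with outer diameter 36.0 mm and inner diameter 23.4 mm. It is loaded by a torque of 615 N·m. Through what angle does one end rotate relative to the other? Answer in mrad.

38.3 mrad

J = π(d_o⁴ − d_i⁴)/32 = π(0.0360⁴ − 0.0234⁴)/32 = 1.355×10^-7 m⁴.
θ = T·L/(G·J) = 615.0 × 0.340 / (40.3×10⁹ × 1.355×10^-7) = 0.03830 rad.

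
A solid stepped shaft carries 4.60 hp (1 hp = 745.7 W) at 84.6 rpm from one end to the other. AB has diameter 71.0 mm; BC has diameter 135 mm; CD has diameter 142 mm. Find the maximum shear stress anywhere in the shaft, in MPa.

5.51 MPa

ω = 2π·84.6/60 = 8.859 rad/s, so T = P/ω = 4.60×745.7 / 8.859 = 387.2 N·m.
Under the same torque, τ_max = 16T/(πd³) is largest where d is smallest — segment AB (d = 71.0 mm).
τ_max = 16·387.2/(π·(0.0710)³) = 5.510×10^6 Pa.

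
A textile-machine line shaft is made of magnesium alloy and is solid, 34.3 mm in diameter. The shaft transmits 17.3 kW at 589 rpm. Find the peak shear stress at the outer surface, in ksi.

5.13 ksi

ω = 2π·589/60 = 61.68 rad/s, so T = P/ω = 17.3×10³ / 61.68 = 280.5 N·m.
J = πd⁴/32 = π(0.0343)⁴/32 = 1.359×10^-7 m⁴.
τ_max = T·r/J = 280.5 × 0.0171 / 1.359×10^-7 = 3.540×10^7 Pa.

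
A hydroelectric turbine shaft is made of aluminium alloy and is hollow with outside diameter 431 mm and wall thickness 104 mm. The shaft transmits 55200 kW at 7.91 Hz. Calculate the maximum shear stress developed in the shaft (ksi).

ω = 2π·7.91 = 49.70 rad/s, so T = P/ω = 55200×10³ / 49.70 = 1.111e6 N·m.
J = π(d_o⁴ − d_i⁴)/32 = π(0.431⁴ − 0.223⁴)/32 = 3.145×10^-3 m⁴.
τ_max = T·r/J = 1.111e6 × 0.215 / 3.145×10^-3 = 7.611×10^7 Pa.

11.0 ksi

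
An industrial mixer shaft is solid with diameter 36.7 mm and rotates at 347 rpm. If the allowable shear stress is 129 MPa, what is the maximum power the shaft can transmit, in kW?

45.5 kW

J = πd⁴/32 = π(0.0367)⁴/32 = 1.781×10^-7 m⁴.
T_max = τ_allow·J/r = 1.29×10^8 × 1.781×10^-7 / 0.0184 = 1252 N·m.
ω = 2π·347/60 = 36.34 rad/s, so P_max = T_max·ω = 4.550×10^4 W.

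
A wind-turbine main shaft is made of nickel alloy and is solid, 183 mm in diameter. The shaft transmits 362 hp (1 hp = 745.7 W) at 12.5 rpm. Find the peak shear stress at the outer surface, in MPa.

171 MPa

ω = 2π·12.5/60 = 1.309 rad/s, so T = P/ω = 362×745.7 / 1.309 = 206200 N·m.
J = πd⁴/32 = π(0.183)⁴/32 = 1.101×10^-4 m⁴.
τ_max = T·r/J = 206200 × 0.0915 / 1.101×10^-4 = 1.714×10^8 Pa.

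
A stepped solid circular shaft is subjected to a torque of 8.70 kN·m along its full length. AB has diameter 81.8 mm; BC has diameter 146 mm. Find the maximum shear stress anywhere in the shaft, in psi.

Under the same torque, τ_max = 16T/(πd³) is largest where d is smallest — segment AB (d = 81.8 mm).
τ_max = 16·8700/(π·(0.0818)³) = 8.095×10^7 Pa.

11700 psi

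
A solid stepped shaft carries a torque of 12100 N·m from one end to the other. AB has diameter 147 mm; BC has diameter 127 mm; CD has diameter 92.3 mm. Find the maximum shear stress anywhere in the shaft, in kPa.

Under the same torque, τ_max = 16T/(πd³) is largest where d is smallest — segment CD (d = 92.3 mm).
τ_max = 16·12100/(π·(0.0923)³) = 7.837×10^7 Pa.

78400 kPa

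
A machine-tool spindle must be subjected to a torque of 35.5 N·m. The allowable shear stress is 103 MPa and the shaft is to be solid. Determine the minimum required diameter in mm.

12.1 mm

For a solid shaft τ_max = 16T/(πd³), so d = (16T/(π τ_allow))^(1/3) = (16·35.50/(π·1.03×10^8))^(1/3) = 0.01206 m.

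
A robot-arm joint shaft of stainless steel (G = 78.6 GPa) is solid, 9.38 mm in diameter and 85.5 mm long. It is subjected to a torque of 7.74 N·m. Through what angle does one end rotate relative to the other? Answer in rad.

0.0111 rad

J = πd⁴/32 = π(0.00938)⁴/32 = 7.600×10^-10 m⁴.
θ = T·L/(G·J) = 7.740 × 0.0855 / (78.6×10⁹ × 7.600×10^-10) = 0.01108 rad.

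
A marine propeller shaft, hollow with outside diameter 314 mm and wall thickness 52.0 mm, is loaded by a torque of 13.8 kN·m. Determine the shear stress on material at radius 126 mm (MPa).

2.28 MPa

J = π(d_o⁴ − d_i⁴)/32 = π(0.314⁴ − 0.210⁴)/32 = 7.634×10^-4 m⁴.
Shear stress varies linearly with radius: τ = T·r/J = 13800 × 0.126 / 7.634×10^-4 = 2.278×10^6 Pa.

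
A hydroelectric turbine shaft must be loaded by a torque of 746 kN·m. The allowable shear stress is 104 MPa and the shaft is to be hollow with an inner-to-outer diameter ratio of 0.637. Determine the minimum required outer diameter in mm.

For a hollow shaft with d_i/d_o = 0.637: τ_max = 16T/(π d_o³ (1−k⁴)), so d_o = [16T/(π τ_allow (1−k⁴))]^(1/3) = [16·746000/(π·1.04×10^8·0.8354)]^(1/3) = 0.3523 m.

352 mm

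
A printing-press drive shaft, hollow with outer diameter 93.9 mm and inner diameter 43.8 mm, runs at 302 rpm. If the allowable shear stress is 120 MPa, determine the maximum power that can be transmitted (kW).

J = π(d_o⁴ − d_i⁴)/32 = π(0.0939⁴ − 0.0438⁴)/32 = 7.271×10^-6 m⁴.
T_max = τ_allow·J/r = 1.20×10^8 × 7.271×10^-6 / 0.0470 = 18580 N·m.
ω = 2π·302/60 = 31.63 rad/s, so P_max = T_max·ω = 5.877×10^5 W.

588 kW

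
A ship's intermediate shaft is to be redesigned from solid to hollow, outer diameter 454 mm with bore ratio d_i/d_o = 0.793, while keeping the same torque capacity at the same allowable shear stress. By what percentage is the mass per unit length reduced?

Equal τ_max and T ⇒ the solid shaft needs d_s³ = d_o³(1−k⁴), so d_s = 454·(1−0.793⁴)^(1/3) = 383.9 mm.
Area ratio A_h/A_s = d_o²(1−k²)/d_s² = (1−k²)/(1−k⁴)^(2/3) = 0.5191.
Mass saving = 1 − 0.5191 = 48.1 %.

48.1 %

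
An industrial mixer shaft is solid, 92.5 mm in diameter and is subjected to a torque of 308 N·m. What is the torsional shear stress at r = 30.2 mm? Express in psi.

J = πd⁴/32 = π(0.0925)⁴/32 = 7.187×10^-6 m⁴.
Shear stress varies linearly with radius: τ = T·r/J = 308.0 × 0.0302 / 7.187×10^-6 = 1.294×10^6 Pa.

188 psi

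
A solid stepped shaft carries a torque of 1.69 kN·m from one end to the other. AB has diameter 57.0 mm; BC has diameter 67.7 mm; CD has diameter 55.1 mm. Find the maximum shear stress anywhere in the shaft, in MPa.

Under the same torque, τ_max = 16T/(πd³) is largest where d is smallest — segment CD (d = 55.1 mm).
τ_max = 16·1690/(π·(0.0551)³) = 5.145×10^7 Pa.

51.5 MPa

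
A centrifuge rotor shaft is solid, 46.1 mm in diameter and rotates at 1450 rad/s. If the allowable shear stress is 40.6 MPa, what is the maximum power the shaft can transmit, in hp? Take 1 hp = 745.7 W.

1520 hp

J = πd⁴/32 = π(0.0461)⁴/32 = 4.434×10^-7 m⁴.
T_max = τ_allow·J/r = 4.06×10^7 × 4.434×10^-7 / 0.0231 = 781.0 N·m.
ω = 1450 rad/s, so P_max = T_max·ω = 1.132×10^6 W.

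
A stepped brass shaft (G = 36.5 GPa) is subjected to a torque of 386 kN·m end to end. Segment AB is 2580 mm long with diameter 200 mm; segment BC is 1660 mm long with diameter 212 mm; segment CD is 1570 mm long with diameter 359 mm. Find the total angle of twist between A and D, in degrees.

15.6°

J_AB = π(0.200)⁴/32 = 1.57×10^-4 m⁴; J_BC = π(0.212)⁴/32 = 1.98×10^-4 m⁴; J_CD = π(0.359)⁴/32 = 1.63×10^-3 m⁴.
θ = (T/G)·Σ L_i/J_i = (386000/36.5×10⁹)·(2.58/1.57×10^-4 + 1.66/1.98×10^-4 + 1.57/1.63×10^-3) = 0.2724 rad.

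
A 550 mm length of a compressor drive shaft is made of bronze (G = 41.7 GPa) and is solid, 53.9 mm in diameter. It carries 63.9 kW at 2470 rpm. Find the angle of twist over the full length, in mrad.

ω = 2π·2470/60 = 258.7 rad/s, so T = P/ω = 63.9×10³ / 258.7 = 247.0 N·m.
J = πd⁴/32 = π(0.0539)⁴/32 = 8.286×10^-7 m⁴.
θ = T·L/(G·J) = 247.0 × 0.550 / (41.7×10⁹ × 8.286×10^-7) = 3.932×10^-3 rad.

3.93 mrad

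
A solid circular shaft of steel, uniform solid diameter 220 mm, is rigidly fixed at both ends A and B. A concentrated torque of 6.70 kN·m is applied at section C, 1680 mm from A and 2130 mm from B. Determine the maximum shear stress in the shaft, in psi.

260 psi

With uniform GJ and both ends fixed, compatibility θ_AC = θ_CB gives T_A·a = T_B·b, together with T_A + T_B = T₀.
T_A = T₀·b/(a+b) = 6700·2130/3810 = 3746 N·m; T_B = 2954 N·m.
τ in each portion: τ_AC = 1.79×10^6 Pa, τ_CB = 1.41×10^6 Pa; maximum is in AC.
τ_max = T_AC·r/J = 3746·0.110/2.30×10^-4 = 1.792×10^6 Pa.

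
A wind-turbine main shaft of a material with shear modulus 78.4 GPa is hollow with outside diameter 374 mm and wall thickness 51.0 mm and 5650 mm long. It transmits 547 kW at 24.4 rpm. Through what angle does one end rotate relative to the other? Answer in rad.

ω = 2π·24.4/60 = 2.555 rad/s, so T = P/ω = 547×10³ / 2.555 = 214100 N·m.
J = π(d_o⁴ − d_i⁴)/32 = π(0.374⁴ − 0.272⁴)/32 = 1.383×10^-3 m⁴.
θ = T·L/(G·J) = 214100 × 5.65 / (78.4×10⁹ × 1.383×10^-3) = 0.01115 rad.

0.0112 rad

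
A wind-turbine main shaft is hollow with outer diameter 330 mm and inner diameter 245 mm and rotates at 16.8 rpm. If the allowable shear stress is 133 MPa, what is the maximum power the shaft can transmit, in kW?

J = π(d_o⁴ − d_i⁴)/32 = π(0.330⁴ − 0.245⁴)/32 = 8.106×10^-4 m⁴.
T_max = τ_allow·J/r = 1.33×10^8 × 8.106×10^-4 / 0.165 = 653400 N·m.
ω = 2π·16.8/60 = 1.759 rad/s, so P_max = T_max·ω = 1.149×10^6 W.

1150 kW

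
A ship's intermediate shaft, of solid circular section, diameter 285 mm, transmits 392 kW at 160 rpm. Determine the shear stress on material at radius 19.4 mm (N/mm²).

ω = 2π·160/60 = 16.76 rad/s, so T = P/ω = 392×10³ / 16.76 = 23400 N·m.
J = πd⁴/32 = π(0.285)⁴/32 = 6.477×10^-4 m⁴.
Shear stress varies linearly with radius: τ = T·r/J = 23400 × 0.0194 / 6.477×10^-4 = 7.007×10^5 Pa.

0.701 N/mm²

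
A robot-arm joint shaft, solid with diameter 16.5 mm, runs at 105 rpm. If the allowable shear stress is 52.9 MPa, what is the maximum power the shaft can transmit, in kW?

0.513 kW

J = πd⁴/32 = π(0.0165)⁴/32 = 7.277×10^-9 m⁴.
T_max = τ_allow·J/r = 5.29×10^7 × 7.277×10^-9 / 0.00825 = 46.66 N·m.
ω = 2π·105/60 = 11.00 rad/s, so P_max = T_max·ω = 513.0 W.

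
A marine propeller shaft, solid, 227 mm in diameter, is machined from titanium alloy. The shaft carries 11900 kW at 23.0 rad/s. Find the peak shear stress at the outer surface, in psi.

32700 psi

ω = 23.0 rad/s, so T = P/ω = 11900×10³ / 23.00 = 517400 N·m.
J = πd⁴/32 = π(0.227)⁴/32 = 2.607×10^-4 m⁴.
τ_max = T·r/J = 517400 × 0.114 / 2.607×10^-4 = 2.253×10^8 Pa.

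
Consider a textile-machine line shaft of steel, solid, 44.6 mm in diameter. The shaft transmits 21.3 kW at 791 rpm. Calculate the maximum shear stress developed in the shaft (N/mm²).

ω = 2π·791/60 = 82.83 rad/s, so T = P/ω = 21.3×10³ / 82.83 = 257.1 N·m.
J = πd⁴/32 = π(0.0446)⁴/32 = 3.885×10^-7 m⁴.
τ_max = T·r/J = 257.1 × 0.0223 / 3.885×10^-7 = 1.476×10^7 Pa.

14.8 N/mm²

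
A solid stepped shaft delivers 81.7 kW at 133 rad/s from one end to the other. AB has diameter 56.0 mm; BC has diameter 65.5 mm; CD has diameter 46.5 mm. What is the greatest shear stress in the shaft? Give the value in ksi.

ω = 133 rad/s, so T = P/ω = 81.7×10³ / 133.0 = 614.3 N·m.
Under the same torque, τ_max = 16T/(πd³) is largest where d is smallest — segment CD (d = 46.5 mm).
τ_max = 16·614.3/(π·(0.0465)³) = 3.112×10^7 Pa.

4.51 ksi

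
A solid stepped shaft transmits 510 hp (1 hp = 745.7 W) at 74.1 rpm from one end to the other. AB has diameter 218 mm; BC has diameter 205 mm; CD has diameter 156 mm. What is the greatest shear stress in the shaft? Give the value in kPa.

ω = 2π·74.1/60 = 7.760 rad/s, so T = P/ω = 510×745.7 / 7.760 = 49010 N·m.
Under the same torque, τ_max = 16T/(πd³) is largest where d is smallest — segment CD (d = 156 mm).
τ_max = 16·49010/(π·(0.156)³) = 6.575×10^7 Pa.

65700 kPa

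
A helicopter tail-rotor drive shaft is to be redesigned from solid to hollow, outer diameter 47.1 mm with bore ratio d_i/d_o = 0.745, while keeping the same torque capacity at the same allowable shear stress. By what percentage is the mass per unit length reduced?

43.1 %

Equal τ_max and T ⇒ the solid shaft needs d_s³ = d_o³(1−k⁴), so d_s = 47.1·(1−0.745⁴)^(1/3) = 41.66 mm.
Area ratio A_h/A_s = d_o²(1−k²)/d_s² = (1−k²)/(1−k⁴)^(2/3) = 0.5688.
Mass saving = 1 − 0.5688 = 43.1 %.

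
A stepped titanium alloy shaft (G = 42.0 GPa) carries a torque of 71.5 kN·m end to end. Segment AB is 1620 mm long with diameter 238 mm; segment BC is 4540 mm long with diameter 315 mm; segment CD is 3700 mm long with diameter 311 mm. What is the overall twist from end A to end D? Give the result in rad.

J_AB = π(0.238)⁴/32 = 3.15×10^-4 m⁴; J_BC = π(0.315)⁴/32 = 9.67×10^-4 m⁴; J_CD = π(0.311)⁴/32 = 9.18×10^-4 m⁴.
θ = (T/G)·Σ L_i/J_i = (71500/42.0×10⁹)·(1.62/3.15×10^-4 + 4.54/9.67×10^-4 + 3.70/9.18×10^-4) = 0.02361 rad.

0.0236 rad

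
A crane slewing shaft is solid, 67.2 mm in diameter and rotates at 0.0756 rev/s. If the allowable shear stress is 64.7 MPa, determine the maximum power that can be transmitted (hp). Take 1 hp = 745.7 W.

2.46 hp

J = πd⁴/32 = π(0.0672)⁴/32 = 2.002×10^-6 m⁴.
T_max = τ_allow·J/r = 6.47×10^7 × 2.002×10^-6 / 0.0336 = 3855 N·m.
ω = 2π·0.0756 = 0.4750 rad/s, so P_max = T_max·ω = 1831 W.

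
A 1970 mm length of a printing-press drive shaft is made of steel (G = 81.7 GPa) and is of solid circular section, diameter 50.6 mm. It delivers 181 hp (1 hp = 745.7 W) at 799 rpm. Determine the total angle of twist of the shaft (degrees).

ω = 2π·799/60 = 83.67 rad/s, so T = P/ω = 181×745.7 / 83.67 = 1613 N·m.
J = πd⁴/32 = π(0.0506)⁴/32 = 6.436×10^-7 m⁴.
θ = T·L/(G·J) = 1613 × 1.97 / (81.7×10⁹ × 6.436×10^-7) = 0.06044 rad.

3.46°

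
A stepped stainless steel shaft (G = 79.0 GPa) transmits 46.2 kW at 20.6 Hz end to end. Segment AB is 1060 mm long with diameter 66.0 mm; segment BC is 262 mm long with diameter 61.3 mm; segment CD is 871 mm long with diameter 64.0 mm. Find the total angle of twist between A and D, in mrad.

ω = 2π·20.6 = 129.4 rad/s, so T = P/ω = 46.2×10³ / 129.4 = 356.9 N·m.
J_AB = π(0.0660)⁴/32 = 1.86×10^-6 m⁴; J_BC = π(0.0613)⁴/32 = 1.39×10^-6 m⁴; J_CD = π(0.0640)⁴/32 = 1.65×10^-6 m⁴.
θ = (T/G)·Σ L_i/J_i = (356.9/79.0×10⁹)·(1.06/1.86×10^-6 + 0.262/1.39×10^-6 + 0.871/1.65×10^-6) = 5.814×10^-3 rad.

5.81 mrad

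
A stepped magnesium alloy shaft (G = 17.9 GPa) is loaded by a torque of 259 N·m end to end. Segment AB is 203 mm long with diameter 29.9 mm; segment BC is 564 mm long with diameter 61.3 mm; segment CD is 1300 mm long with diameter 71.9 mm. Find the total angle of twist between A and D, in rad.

J_AB = π(0.0299)⁴/32 = 7.85×10^-8 m⁴; J_BC = π(0.0613)⁴/32 = 1.39×10^-6 m⁴; J_CD = π(0.0719)⁴/32 = 2.62×10^-6 m⁴.
θ = (T/G)·Σ L_i/J_i = (259.0/17.9×10⁹)·(0.203/7.85×10^-8 + 0.564/1.39×10^-6 + 1.30/2.62×10^-6) = 0.05049 rad.

0.0505 rad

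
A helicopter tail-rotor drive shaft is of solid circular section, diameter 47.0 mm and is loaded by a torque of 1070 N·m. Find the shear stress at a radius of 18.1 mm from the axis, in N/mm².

40.4 N/mm²

J = πd⁴/32 = π(0.0470)⁴/32 = 4.791×10^-7 m⁴.
Shear stress varies linearly with radius: τ = T·r/J = 1070 × 0.0181 / 4.791×10^-7 = 4.043×10^7 Pa.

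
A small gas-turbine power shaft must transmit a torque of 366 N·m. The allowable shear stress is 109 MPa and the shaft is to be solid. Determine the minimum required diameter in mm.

25.8 mm

For a solid shaft τ_max = 16T/(πd³), so d = (16T/(π τ_allow))^(1/3) = (16·366.0/(π·1.09×10^8))^(1/3) = 0.02576 m.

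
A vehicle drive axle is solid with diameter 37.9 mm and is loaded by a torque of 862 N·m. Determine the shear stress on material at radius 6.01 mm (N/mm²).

J = πd⁴/32 = π(0.0379)⁴/32 = 2.026×10^-7 m⁴.
Shear stress varies linearly with radius: τ = T·r/J = 862.0 × 0.00601 / 2.026×10^-7 = 2.558×10^7 Pa.

25.6 N/mm²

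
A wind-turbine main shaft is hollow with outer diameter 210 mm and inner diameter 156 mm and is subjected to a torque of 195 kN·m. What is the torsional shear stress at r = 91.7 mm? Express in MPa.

J = π(d_o⁴ − d_i⁴)/32 = π(0.210⁴ − 0.156⁴)/32 = 1.328×10^-4 m⁴.
Shear stress varies linearly with radius: τ = T·r/J = 195000 × 0.0917 / 1.328×10^-4 = 1.347×10^8 Pa.

135 MPa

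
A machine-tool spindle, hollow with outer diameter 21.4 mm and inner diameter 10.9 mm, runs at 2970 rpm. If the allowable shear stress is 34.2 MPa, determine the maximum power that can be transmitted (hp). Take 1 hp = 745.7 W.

J = π(d_o⁴ − d_i⁴)/32 = π(0.0214⁴ − 0.0109⁴)/32 = 1.920×10^-8 m⁴.
T_max = τ_allow·J/r = 3.42×10^7 × 1.920×10^-8 / 0.0107 = 61.38 N·m.
ω = 2π·2970/60 = 311.0 rad/s, so P_max = T_max·ω = 1.909×10^4 W.

25.6 hp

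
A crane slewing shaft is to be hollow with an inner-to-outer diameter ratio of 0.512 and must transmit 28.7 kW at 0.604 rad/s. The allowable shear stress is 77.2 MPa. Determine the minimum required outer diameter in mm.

150 mm

ω = 0.604 rad/s, so T = P/ω = 28.7×10³ / 0.6040 = 47520 N·m.
For a hollow shaft with d_i/d_o = 0.512: τ_max = 16T/(π d_o³ (1−k⁴)), so d_o = [16T/(π τ_allow (1−k⁴))]^(1/3) = [16·47520/(π·7.72×10^7·0.9313)]^(1/3) = 0.1499 m.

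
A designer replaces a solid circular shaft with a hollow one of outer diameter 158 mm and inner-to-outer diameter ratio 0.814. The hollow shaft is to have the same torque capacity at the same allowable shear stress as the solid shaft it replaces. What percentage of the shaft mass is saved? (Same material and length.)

50.4 %

Equal τ_max and T ⇒ the solid shaft needs d_s³ = d_o³(1−k⁴), so d_s = 158·(1−0.814⁴)^(1/3) = 130.3 mm.
Area ratio A_h/A_s = d_o²(1−k²)/d_s² = (1−k²)/(1−k⁴)^(2/3) = 0.4961.
Mass saving = 1 − 0.4961 = 50.4 %.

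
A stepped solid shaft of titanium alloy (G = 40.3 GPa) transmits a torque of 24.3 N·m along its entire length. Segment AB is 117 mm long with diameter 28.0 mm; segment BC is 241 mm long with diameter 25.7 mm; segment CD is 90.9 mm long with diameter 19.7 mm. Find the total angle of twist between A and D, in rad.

0.00827 rad

J_AB = π(0.0280)⁴/32 = 6.03×10^-8 m⁴; J_BC = π(0.0257)⁴/32 = 4.28×10^-8 m⁴; J_CD = π(0.0197)⁴/32 = 1.48×10^-8 m⁴.
θ = (T/G)·Σ L_i/J_i = (24.30/40.3×10⁹)·(0.117/6.03×10^-8 + 0.241/4.28×10^-8 + 0.0909/1.48×10^-8) = 8.269×10^-3 rad.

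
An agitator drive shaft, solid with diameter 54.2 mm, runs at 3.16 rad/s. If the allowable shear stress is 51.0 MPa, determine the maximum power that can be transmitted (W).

J = πd⁴/32 = π(0.0542)⁴/32 = 8.472×10^-7 m⁴.
T_max = τ_allow·J/r = 5.10×10^7 × 8.472×10^-7 / 0.0271 = 1594 N·m.
ω = 3.16 rad/s, so P_max = T_max·ω = 5038 W.

5040 W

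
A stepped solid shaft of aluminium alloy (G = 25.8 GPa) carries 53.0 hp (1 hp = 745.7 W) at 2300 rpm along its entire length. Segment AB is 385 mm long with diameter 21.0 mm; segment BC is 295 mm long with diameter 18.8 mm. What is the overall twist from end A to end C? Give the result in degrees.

16.1°

ω = 2π·2300/60 = 240.9 rad/s, so T = P/ω = 53.0×745.7 / 240.9 = 164.1 N·m.
J_AB = π(0.0210)⁴/32 = 1.91×10^-8 m⁴; J_BC = π(0.0188)⁴/32 = 1.23×10^-8 m⁴.
θ = (T/G)·Σ L_i/J_i = (164.1/25.8×10⁹)·(0.385/1.91×10^-8 + 0.295/1.23×10^-8) = 0.2812 rad.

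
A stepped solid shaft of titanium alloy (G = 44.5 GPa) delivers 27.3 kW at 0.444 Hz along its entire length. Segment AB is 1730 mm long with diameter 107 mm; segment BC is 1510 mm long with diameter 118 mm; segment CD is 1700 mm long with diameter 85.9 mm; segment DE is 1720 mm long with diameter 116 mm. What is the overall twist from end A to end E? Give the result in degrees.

7.92°

ω = 2π·0.444 = 2.790 rad/s, so T = P/ω = 27.3×10³ / 2.790 = 9786 N·m.
J_AB = π(0.107)⁴/32 = 1.29×10^-5 m⁴; J_BC = π(0.118)⁴/32 = 1.90×10^-5 m⁴; J_CD = π(0.0859)⁴/32 = 5.35×10^-6 m⁴; J_DE = π(0.116)⁴/32 = 1.78×10^-5 m⁴.
θ = (T/G)·Σ L_i/J_i = (9786/44.5×10⁹)·(1.73/1.29×10^-5 + 1.51/1.90×10^-5 + 1.70/5.35×10^-6 + 1.72/1.78×10^-5) = 0.1382 rad.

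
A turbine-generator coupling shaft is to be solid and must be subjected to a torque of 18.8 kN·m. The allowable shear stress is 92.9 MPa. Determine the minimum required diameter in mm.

101 mm

For a solid shaft τ_max = 16T/(πd³), so d = (16T/(π τ_allow))^(1/3) = (16·18800/(π·9.29×10^7))^(1/3) = 0.1010 m.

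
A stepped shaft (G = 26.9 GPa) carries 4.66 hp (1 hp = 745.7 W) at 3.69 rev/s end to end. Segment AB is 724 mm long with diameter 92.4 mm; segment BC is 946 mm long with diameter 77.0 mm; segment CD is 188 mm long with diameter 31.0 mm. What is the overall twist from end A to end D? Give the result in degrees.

ω = 2π·3.69 = 23.18 rad/s, so T = P/ω = 4.66×745.7 / 23.18 = 149.9 N·m.
J_AB = π(0.0924)⁴/32 = 7.16×10^-6 m⁴; J_BC = π(0.0770)⁴/32 = 3.45×10^-6 m⁴; J_CD = π(0.0310)⁴/32 = 9.07×10^-8 m⁴.
θ = (T/G)·Σ L_i/J_i = (149.9/26.9×10⁹)·(0.724/7.16×10^-6 + 0.946/3.45×10^-6 + 0.188/9.07×10^-8) = 0.01364 rad.

0.782°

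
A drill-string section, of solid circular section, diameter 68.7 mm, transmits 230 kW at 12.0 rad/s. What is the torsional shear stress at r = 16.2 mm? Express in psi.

20600 psi

ω = 12.0 rad/s, so T = P/ω = 230×10³ / 12.00 = 19170 N·m.
J = πd⁴/32 = π(0.0687)⁴/32 = 2.187×10^-6 m⁴.
Shear stress varies linearly with radius: τ = T·r/J = 19170 × 0.0162 / 2.187×10^-6 = 1.420×10^8 Pa.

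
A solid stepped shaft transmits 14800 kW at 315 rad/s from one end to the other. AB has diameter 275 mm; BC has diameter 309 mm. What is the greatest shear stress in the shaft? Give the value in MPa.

11.5 MPa

ω = 315 rad/s, so T = P/ω = 14800×10³ / 315.0 = 46980 N·m.
Under the same torque, τ_max = 16T/(πd³) is largest where d is smallest — segment AB (d = 275 mm).
τ_max = 16·46980/(π·(0.275)³) = 1.151×10^7 Pa.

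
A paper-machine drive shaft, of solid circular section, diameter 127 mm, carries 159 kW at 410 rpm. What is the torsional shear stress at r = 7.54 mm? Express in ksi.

0.159 ksi

ω = 2π·410/60 = 42.94 rad/s, so T = P/ω = 159×10³ / 42.94 = 3703 N·m.
J = πd⁴/32 = π(0.127)⁴/32 = 2.554×10^-5 m⁴.
Shear stress varies linearly with radius: τ = T·r/J = 3703 × 0.00754 / 2.554×10^-5 = 1.093×10^6 Pa.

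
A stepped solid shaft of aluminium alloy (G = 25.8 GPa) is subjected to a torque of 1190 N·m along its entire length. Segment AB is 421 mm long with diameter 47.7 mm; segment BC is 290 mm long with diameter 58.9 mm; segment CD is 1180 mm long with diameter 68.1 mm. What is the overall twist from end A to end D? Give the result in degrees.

J_AB = π(0.0477)⁴/32 = 5.08×10^-7 m⁴; J_BC = π(0.0589)⁴/32 = 1.18×10^-6 m⁴; J_CD = π(0.0681)⁴/32 = 2.11×10^-6 m⁴.
θ = (T/G)·Σ L_i/J_i = (1190/25.8×10⁹)·(0.421/5.08×10^-7 + 0.290/1.18×10^-6 + 1.18/2.11×10^-6) = 0.07530 rad.

4.31°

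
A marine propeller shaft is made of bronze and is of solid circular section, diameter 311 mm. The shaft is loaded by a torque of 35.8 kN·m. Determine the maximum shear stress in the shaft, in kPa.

J = πd⁴/32 = π(0.311)⁴/32 = 9.184×10^-4 m⁴.
τ_max = T·r/J = 35800 × 0.155 / 9.184×10^-4 = 6.061×10^6 Pa.

6060 kPa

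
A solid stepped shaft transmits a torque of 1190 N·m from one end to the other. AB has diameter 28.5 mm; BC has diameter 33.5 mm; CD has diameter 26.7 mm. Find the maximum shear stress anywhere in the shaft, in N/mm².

Under the same torque, τ_max = 16T/(πd³) is largest where d is smallest — segment CD (d = 26.7 mm).
τ_max = 16·1190/(π·(0.0267)³) = 3.184×10^8 Pa.

318 N/mm²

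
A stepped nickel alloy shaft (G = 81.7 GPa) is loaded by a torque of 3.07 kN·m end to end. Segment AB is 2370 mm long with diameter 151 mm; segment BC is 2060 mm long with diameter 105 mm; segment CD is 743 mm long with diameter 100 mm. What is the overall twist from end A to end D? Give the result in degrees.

J_AB = π(0.151)⁴/32 = 5.10×10^-5 m⁴; J_BC = π(0.105)⁴/32 = 1.19×10^-5 m⁴; J_CD = π(0.100)⁴/32 = 9.82×10^-6 m⁴.
θ = (T/G)·Σ L_i/J_i = (3070/81.7×10⁹)·(2.37/5.10×10^-5 + 2.06/1.19×10^-5 + 0.743/9.82×10^-6) = 0.01108 rad.

0.635°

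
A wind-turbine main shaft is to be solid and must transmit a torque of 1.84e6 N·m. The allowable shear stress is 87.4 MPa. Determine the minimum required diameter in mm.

475 mm

For a solid shaft τ_max = 16T/(πd³), so d = (16T/(π τ_allow))^(1/3) = (16·1.840e6/(π·8.74×10^7))^(1/3) = 0.4751 m.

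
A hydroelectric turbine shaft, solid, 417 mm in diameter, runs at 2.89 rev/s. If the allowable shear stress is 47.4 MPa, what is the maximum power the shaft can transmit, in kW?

J = πd⁴/32 = π(0.417)⁴/32 = 2.969×10^-3 m⁴.
T_max = τ_allow·J/r = 4.74×10^7 × 2.969×10^-3 / 0.208 = 674900 N·m.
ω = 2π·2.89 = 18.16 rad/s, so P_max = T_max·ω = 1.225×10^7 W.

12300 kW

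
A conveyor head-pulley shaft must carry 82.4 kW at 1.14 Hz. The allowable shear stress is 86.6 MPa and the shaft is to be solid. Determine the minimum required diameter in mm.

ω = 2π·1.14 = 7.163 rad/s, so T = P/ω = 82.4×10³ / 7.163 = 11500 N·m.
For a solid shaft τ_max = 16T/(πd³), so d = (16T/(π τ_allow))^(1/3) = (16·11500/(π·8.66×10^7))^(1/3) = 0.08779 m.

87.8 mm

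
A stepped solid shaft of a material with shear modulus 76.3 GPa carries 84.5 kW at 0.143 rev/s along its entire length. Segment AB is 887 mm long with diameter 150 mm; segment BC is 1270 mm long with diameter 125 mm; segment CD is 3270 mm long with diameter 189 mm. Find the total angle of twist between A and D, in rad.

ω = 2π·0.143 = 0.8985 rad/s, so T = P/ω = 84.5×10³ / 0.8985 = 94050 N·m.
J_AB = π(0.150)⁴/32 = 4.97×10^-5 m⁴; J_BC = π(0.125)⁴/32 = 2.40×10^-5 m⁴; J_CD = π(0.189)⁴/32 = 1.25×10^-4 m⁴.
θ = (T/G)·Σ L_i/J_i = (94050/76.3×10⁹)·(0.887/4.97×10^-5 + 1.27/2.40×10^-5 + 3.27/1.25×10^-4) = 0.1195 rad.

0.119 rad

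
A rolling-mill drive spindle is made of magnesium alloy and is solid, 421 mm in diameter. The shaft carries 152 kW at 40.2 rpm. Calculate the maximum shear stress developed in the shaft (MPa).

2.46 MPa

ω = 2π·40.2/60 = 4.210 rad/s, so T = P/ω = 152×10³ / 4.210 = 36110 N·m.
J = πd⁴/32 = π(0.421)⁴/32 = 3.084×10^-3 m⁴.
τ_max = T·r/J = 36110 × 0.210 / 3.084×10^-3 = 2.464×10^6 Pa.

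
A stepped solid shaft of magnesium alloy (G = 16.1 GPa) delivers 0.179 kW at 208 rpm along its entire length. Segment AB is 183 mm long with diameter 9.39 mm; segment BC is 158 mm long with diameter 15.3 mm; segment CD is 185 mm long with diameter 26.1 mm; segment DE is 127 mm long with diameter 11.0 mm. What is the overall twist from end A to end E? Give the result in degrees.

ω = 2π·208/60 = 21.78 rad/s, so T = P/ω = 0.179×10³ / 21.78 = 8.218 N·m.
J_AB = π(0.00939)⁴/32 = 7.63×10^-10 m⁴; J_BC = π(0.0153)⁴/32 = 5.38×10^-9 m⁴; J_CD = π(0.0261)⁴/32 = 4.56×10^-8 m⁴; J_DE = π(0.0110)⁴/32 = 1.44×10^-9 m⁴.
θ = (T/G)·Σ L_i/J_i = (8.218/16.1×10⁹)·(0.183/7.63×10^-10 + 0.158/5.38×10^-9 + 0.185/4.56×10^-8 + 0.127/1.44×10^-9) = 0.1845 rad.

10.6°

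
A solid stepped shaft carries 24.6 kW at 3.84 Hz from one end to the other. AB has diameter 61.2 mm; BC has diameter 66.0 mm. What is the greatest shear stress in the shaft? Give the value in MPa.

22.7 MPa

ω = 2π·3.84 = 24.13 rad/s, so T = P/ω = 24.6×10³ / 24.13 = 1020 N·m.
Under the same torque, τ_max = 16T/(πd³) is largest where d is smallest — segment AB (d = 61.2 mm).
τ_max = 16·1020/(π·(0.0612)³) = 2.265×10^7 Pa.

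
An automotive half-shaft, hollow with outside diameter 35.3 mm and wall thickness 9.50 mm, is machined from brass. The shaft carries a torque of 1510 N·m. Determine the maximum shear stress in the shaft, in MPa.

J = π(d_o⁴ − d_i⁴)/32 = π(0.0353⁴ − 0.0163⁴)/32 = 1.455×10^-7 m⁴.
τ_max = T·r/J = 1510 × 0.0176 / 1.455×10^-7 = 1.832×10^8 Pa.

183 MPa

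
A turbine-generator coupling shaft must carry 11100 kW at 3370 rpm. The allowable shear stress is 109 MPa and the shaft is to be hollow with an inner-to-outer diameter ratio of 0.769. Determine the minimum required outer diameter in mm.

131 mm

ω = 2π·3370/60 = 352.9 rad/s, so T = P/ω = 11100×10³ / 352.9 = 31450 N·m.
For a hollow shaft with d_i/d_o = 0.769: τ_max = 16T/(π d_o³ (1−k⁴)), so d_o = [16T/(π τ_allow (1−k⁴))]^(1/3) = [16·31450/(π·1.09×10^8·0.6503)]^(1/3) = 0.1312 m.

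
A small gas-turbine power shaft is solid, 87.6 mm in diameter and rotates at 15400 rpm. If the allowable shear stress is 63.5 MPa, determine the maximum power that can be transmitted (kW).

13500 kW

J = πd⁴/32 = π(0.0876)⁴/32 = 5.781×10^-6 m⁴.
T_max = τ_allow·J/r = 6.35×10^7 × 5.781×10^-6 / 0.0438 = 8381 N·m.
ω = 2π·15400/60 = 1613 rad/s, so P_max = T_max·ω = 1.352×10^7 W.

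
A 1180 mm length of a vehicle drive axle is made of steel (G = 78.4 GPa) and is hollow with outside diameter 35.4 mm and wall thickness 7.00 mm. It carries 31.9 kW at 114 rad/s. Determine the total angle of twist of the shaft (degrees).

1.81°

ω = 114 rad/s, so T = P/ω = 31.9×10³ / 114.0 = 279.8 N·m.
J = π(d_o⁴ − d_i⁴)/32 = π(0.0354⁴ − 0.0214⁴)/32 = 1.336×10^-7 m⁴.
θ = T·L/(G·J) = 279.8 × 1.18 / (78.4×10⁹ × 1.336×10^-7) = 0.03153 rad.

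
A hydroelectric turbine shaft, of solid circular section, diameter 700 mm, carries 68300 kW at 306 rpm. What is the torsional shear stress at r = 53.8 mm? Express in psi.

706 psi

ω = 2π·306/60 = 32.04 rad/s, so T = P/ω = 68300×10³ / 32.04 = 2.131e6 N·m.
J = πd⁴/32 = π(0.700)⁴/32 = 0.02357 m⁴.
Shear stress varies linearly with radius: τ = T·r/J = 2.131e6 × 0.0538 / 0.02357 = 4.865×10^6 Pa.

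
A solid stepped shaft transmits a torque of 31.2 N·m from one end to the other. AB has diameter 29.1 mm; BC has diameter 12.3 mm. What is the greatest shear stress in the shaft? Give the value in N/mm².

Under the same torque, τ_max = 16T/(πd³) is largest where d is smallest — segment BC (d = 12.3 mm).
τ_max = 16·31.20/(π·(0.0123)³) = 8.539×10^7 Pa.

85.4 N/mm²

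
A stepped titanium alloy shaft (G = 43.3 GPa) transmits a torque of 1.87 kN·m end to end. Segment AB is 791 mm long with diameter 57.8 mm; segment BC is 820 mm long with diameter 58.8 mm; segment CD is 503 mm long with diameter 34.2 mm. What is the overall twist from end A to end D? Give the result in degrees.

12.8°

J_AB = π(0.0578)⁴/32 = 1.10×10^-6 m⁴; J_BC = π(0.0588)⁴/32 = 1.17×10^-6 m⁴; J_CD = π(0.0342)⁴/32 = 1.34×10^-7 m⁴.
θ = (T/G)·Σ L_i/J_i = (1870/43.3×10⁹)·(0.791/1.10×10^-6 + 0.820/1.17×10^-6 + 0.503/1.34×10^-7) = 0.2231 rad.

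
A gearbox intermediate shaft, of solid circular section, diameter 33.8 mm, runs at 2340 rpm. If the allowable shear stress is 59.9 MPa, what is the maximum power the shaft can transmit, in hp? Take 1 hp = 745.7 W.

149 hp

J = πd⁴/32 = π(0.0338)⁴/32 = 1.281×10^-7 m⁴.
T_max = τ_allow·J/r = 5.99×10^7 × 1.281×10^-7 / 0.0169 = 454.2 N·m.
ω = 2π·2340/60 = 245.0 rad/s, so P_max = T_max·ω = 1.113×10^5 W.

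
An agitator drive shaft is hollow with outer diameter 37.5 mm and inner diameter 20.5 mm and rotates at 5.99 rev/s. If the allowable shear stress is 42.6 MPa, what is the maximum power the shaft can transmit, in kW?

15.1 kW

J = π(d_o⁴ − d_i⁴)/32 = π(0.0375⁴ − 0.0205⁴)/32 = 1.768×10^-7 m⁴.
T_max = τ_allow·J/r = 4.26×10^7 × 1.768×10^-7 / 0.0187 = 401.7 N·m.
ω = 2π·5.99 = 37.64 rad/s, so P_max = T_max·ω = 1.512×10^4 W.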